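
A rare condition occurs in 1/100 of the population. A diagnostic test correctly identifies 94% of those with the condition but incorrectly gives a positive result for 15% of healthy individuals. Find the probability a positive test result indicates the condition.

Let D = the rare event, + = positive/flagged.
P(D) = 1/100
P(+|D) = 94/100 = 47/50
P(+|D') = 15/100 = 3/20
P(+) = P(+|D)P(D) + P(+|D')P(D')
     = \frac{47}{50} × \frac{1}{100} + \frac{3}{20} × \frac{99}{100}
     = \frac{1579}{10000}
P(D|+) = P(+|D)P(D)/P(+) = \frac{94}{1579}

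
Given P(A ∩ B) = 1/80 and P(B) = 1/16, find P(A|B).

P(A|B) = P(A ∩ B) / P(B)
= (1/80) / (1/16)
= 1/5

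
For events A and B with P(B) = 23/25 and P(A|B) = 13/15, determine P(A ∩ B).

By definition, P(A|B) = P(A ∩ B) / P(B)
So P(A ∩ B) = P(A|B) × P(B)
= 13/15 × 23/25
= 299/375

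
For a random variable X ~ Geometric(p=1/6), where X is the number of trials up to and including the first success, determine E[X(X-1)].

E[X(X-1)] = E[X² - X] = E[X²] - E[X]
E[X] = 6
E[X²] = Var(X) + (E[X])² = 30 + (6)² = 66
E[X(X-1)] = 66 - 6 = 60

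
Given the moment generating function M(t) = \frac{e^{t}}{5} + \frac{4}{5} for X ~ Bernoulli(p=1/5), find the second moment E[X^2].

To find E[X^2], compute M^(2)(0):
M^(1)(t) = \frac{e^{t}}{5}
M^(2)(t) = \frac{e^{t}}{5}
M^(2)(0) = \frac{1}{5}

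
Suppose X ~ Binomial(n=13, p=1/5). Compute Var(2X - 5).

For X ~ Binomial(n=13, p=1/5):
Var(X) = \frac{52}{25}
Var(2X - 5) = (2)² × Var(X) = 4 × \frac{52}{25} = \frac{208}{25}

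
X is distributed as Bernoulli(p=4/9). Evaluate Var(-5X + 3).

For X ~ Bernoulli(p=4/9):
Var(X) = \frac{20}{81}
Var(-5X + 3) = (-5)² × Var(X) = 25 × \frac{20}{81} = \frac{500}{81}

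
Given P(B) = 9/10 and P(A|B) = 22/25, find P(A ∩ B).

By definition, P(A|B) = P(A ∩ B) / P(B)
So P(A ∩ B) = P(A|B) × P(B)
= 22/25 × 9/10
= 99/125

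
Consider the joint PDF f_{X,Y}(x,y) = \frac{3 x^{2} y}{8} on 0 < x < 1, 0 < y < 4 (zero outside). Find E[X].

f_X(x) = ∫_0^4 \frac{3 x^{2} y}{8} dy = 3 x^{2}
E[X] = ∫_0^1 x × (3 x^{2}) dx = \frac{3}{4}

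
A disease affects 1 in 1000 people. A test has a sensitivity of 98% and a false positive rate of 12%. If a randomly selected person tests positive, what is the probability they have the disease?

Let D = the rare event, + = positive/flagged.
P(D) = 1/1000
P(+|D) = 98/100 = 49/50
P(+|D') = 12/100 = 3/25
P(+) = P(+|D)P(D) + P(+|D')P(D')
     = \frac{49}{50} × \frac{1}{1000} + \frac{3}{25} × \frac{999}{1000}
     = \frac{6043}{50000}
P(D|+) = P(+|D)P(D)/P(+) = \frac{49}{6043}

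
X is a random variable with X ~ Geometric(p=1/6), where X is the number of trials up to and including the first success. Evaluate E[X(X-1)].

E[X(X-1)] = E[X² - X] = E[X²] - E[X]
E[X] = 6
E[X²] = Var(X) + (E[X])² = 30 + (6)² = 66
E[X(X-1)] = 66 - 6 = 60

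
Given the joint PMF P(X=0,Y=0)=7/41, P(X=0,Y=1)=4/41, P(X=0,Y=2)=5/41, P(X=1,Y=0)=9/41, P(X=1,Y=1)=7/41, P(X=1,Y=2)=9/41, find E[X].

First find marginal of X:
P(X=0) = 16/41
P(X=1) = 25/41
E[X] = 0 × 16/41 + 1 × 25/41 = 25/41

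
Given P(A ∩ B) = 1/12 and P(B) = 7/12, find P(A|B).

P(A|B) = P(A ∩ B) / P(B)
= (1/12) / (7/12)
= 1/7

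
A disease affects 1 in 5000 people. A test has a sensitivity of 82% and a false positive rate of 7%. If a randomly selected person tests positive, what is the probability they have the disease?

Let D = the rare event, + = positive/flagged.
P(D) = 1/5000
P(+|D) = 82/100 = 41/50
P(+|D') = 7/100
P(+) = P(+|D)P(D) + P(+|D')P(D')
     = \frac{41}{50} × \frac{1}{5000} + \frac{7}{100} × \frac{4999}{5000}
     = \frac{1403}{20000}
P(D|+) = P(+|D)P(D)/P(+) = \frac{82}{35075}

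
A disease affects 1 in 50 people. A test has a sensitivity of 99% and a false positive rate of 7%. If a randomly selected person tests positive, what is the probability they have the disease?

Let D = the rare event, + = positive/flagged.
P(D) = 1/50
P(+|D) = 99/100
P(+|D') = 7/100
P(+) = P(+|D)P(D) + P(+|D')P(D')
     = \frac{99}{100} × \frac{1}{50} + \frac{7}{100} × \frac{49}{50}
     = \frac{221}{2500}
P(D|+) = P(+|D)P(D)/P(+) = \frac{99}{442}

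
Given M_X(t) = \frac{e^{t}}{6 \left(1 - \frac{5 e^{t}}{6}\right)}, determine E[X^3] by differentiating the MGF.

To find E[X^3], compute M^(3)(0):
M^(1)(t) = \frac{e^{t}}{6 \left(1 - \frac{5 e^{t}}{6}\right)} + \frac{5 e^{2 t}}{36 \left(1 - \frac{5 e^{t}}{6}\right)^{2}}
M^(2)(t) = \frac{e^{t}}{6 \left(1 - \frac{5 e^{t}}{6}\right)} + \frac{5 e^{2 t}}{12 \left(1 - \frac{5 e^{t}}{6}\right)^{2}} + \frac{25 e^{3 t}}{108 \left(1 - \frac{5 e^{t}}{6}\right)^{3}}
M^(3)(t) = \frac{e^{t}}{6 \left(1 - \frac{5 e^{t}}{6}\right)} + \frac{35 e^{2 t}}{36 \left(1 - \frac{5 e^{t}}{6}\right)^{2}} + \frac{25 e^{3 t}}{18 \left(1 - \frac{5 e^{t}}{6}\right)^{3}} + \frac{125 e^{4 t}}{216 \left(1 - \frac{5 e^{t}}{6}\right)^{4}}
M^(3)(0) = 1086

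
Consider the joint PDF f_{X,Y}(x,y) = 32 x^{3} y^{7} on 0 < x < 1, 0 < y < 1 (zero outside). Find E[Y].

E[Y] = ∫_0^1 ∫_0^1 y × f(x,y) dx dy
= \frac{8}{9}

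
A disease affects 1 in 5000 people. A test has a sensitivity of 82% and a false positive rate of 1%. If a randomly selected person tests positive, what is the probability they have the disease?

Let D = the rare event, + = positive/flagged.
P(D) = 1/5000
P(+|D) = 82/100 = 41/50
P(+|D') = 1/100
P(+) = P(+|D)P(D) + P(+|D')P(D')
     = \frac{41}{50} × \frac{1}{5000} + \frac{1}{100} × \frac{4999}{5000}
     = \frac{5081}{500000}
P(D|+) = P(+|D)P(D)/P(+) = \frac{82}{5081}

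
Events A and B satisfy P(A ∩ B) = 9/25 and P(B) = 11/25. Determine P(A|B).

P(A|B) = P(A ∩ B) / P(B)
= (9/25) / (11/25)
= 9/11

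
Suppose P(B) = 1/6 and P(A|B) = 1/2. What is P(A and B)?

By definition, P(A|B) = P(A ∩ B) / P(B)
So P(A ∩ B) = P(A|B) × P(B)
= 1/2 × 1/6
= 1/12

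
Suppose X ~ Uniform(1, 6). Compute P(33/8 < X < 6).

P(33/8 < X < 6) = ∫_{33/8}^{6} f(x) dx
where f(x) = \frac{1}{5}
= \frac{3}{8}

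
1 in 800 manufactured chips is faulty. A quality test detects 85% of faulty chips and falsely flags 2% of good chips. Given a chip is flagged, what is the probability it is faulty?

Let D = the rare event, + = positive/flagged.
P(D) = 1/800
P(+|D) = 85/100 = 17/20
P(+|D') = 2/100 = 1/50
P(+) = P(+|D)P(D) + P(+|D')P(D')
     = \frac{17}{20} × \frac{1}{800} + \frac{1}{50} × \frac{799}{800}
     = \frac{1683}{80000}
P(D|+) = P(+|D)P(D)/P(+) = \frac{5}{99}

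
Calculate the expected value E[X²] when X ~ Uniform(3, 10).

Using the identity E[X²] = Var(X) + (E[X])²:
E[X] = \frac{13}{2}
Var(X) = \frac{49}{12}
E[X²] = \frac{49}{12} + (\frac{13}{2})²
= \frac{139}{3}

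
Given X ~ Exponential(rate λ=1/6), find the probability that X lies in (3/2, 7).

P(3/2 < X < 7) = ∫_{3/2}^{7} f(x) dx
where f(x) = \frac{e^{- \frac{x}{6}}}{6}
= - \frac{1}{e^{\frac{7}{6}}} + e^{- \frac{1}{4}}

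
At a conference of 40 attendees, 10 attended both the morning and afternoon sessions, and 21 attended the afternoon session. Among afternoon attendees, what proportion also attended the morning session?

P(A ∩ B) = 10/40 = 1/4
P(B) = 21/40
P(A|B) = P(A ∩ B) / P(B) = (1/4) / (21/40) = 10/21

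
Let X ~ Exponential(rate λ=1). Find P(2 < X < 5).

P(2 < X < 5) = ∫_{2}^{5} f(x) dx
where f(x) = e^{- x}
= - \frac{1 - e^{3}}{e^{5}}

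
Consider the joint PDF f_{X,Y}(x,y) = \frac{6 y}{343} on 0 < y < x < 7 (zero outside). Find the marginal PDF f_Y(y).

f_Y(y) = ∫_y^7 \frac{6 y}{343} dx = \frac{6 y \left(7 - y\right)}{343}
for 0 < y < 7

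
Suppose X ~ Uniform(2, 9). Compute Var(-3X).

For X ~ Uniform(2, 9):
Var(X) = \frac{49}{12}
Var(-3X) = (-3)² × Var(X) = 9 × \frac{49}{12} = \frac{147}{4}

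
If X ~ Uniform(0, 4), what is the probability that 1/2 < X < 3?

P(1/2 < X < 3) = ∫_{1/2}^{3} f(x) dx
where f(x) = \frac{1}{4}
= \frac{5}{8}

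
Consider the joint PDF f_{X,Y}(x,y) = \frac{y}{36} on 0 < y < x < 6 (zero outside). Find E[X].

f_X(x) = ∫_0^x \frac{y}{36} dy = \frac{x^{2}}{72}
E[X] = ∫_0^6 x × (\frac{x^{2}}{72}) dx = \frac{9}{2}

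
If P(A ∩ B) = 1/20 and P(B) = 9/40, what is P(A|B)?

P(A|B) = P(A ∩ B) / P(B)
= (1/20) / (9/40)
= 2/9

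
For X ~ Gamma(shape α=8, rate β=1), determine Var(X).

For X ~ Gamma(shape α=8, rate β=1):
Var(X) = 8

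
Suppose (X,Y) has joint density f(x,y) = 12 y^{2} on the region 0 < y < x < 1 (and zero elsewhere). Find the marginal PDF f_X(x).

f_X(x) = ∫_0^x 12 y^{2} dy = 4 x^{3}
for 0 < x < 1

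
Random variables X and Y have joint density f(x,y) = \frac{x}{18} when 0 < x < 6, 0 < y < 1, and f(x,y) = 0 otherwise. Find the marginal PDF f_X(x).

f_X(x) = ∫_0^1 f(x,y) dy
= ∫_0^1 \frac{x}{18} dy
= \frac{x}{18} for 0 < x < 6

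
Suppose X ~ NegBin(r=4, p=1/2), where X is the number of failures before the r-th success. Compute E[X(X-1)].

E[X(X-1)] = E[X² - X] = E[X²] - E[X]
E[X] = 4
E[X²] = Var(X) + (E[X])² = 8 + (4)² = 24
E[X(X-1)] = 24 - 4 = 20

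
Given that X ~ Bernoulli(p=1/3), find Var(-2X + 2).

For X ~ Bernoulli(p=1/3):
Var(X) = \frac{2}{9}
Var(-2X + 2) = (-2)² × Var(X) = 4 × \frac{2}{9} = \frac{8}{9}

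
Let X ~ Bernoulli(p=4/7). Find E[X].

For X ~ Bernoulli(p=4/7), the expected value is:
E[X] = \frac{4}{7}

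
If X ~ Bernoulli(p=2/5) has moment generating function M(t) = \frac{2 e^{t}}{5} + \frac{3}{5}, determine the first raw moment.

To find E[X], compute M^(1)(0):
M^(1)(t) = \frac{2 e^{t}}{5}
M^(1)(0) = \frac{2}{5}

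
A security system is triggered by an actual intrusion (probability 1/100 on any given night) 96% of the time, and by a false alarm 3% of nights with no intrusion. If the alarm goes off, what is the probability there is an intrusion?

Let D = the rare event, + = positive/flagged.
P(D) = 1/100
P(+|D) = 96/100 = 24/25
P(+|D') = 3/100
P(+) = P(+|D)P(D) + P(+|D')P(D')
     = \frac{24}{25} × \frac{1}{100} + \frac{3}{100} × \frac{99}{100}
     = \frac{393}{10000}
P(D|+) = P(+|D)P(D)/P(+) = \frac{32}{131}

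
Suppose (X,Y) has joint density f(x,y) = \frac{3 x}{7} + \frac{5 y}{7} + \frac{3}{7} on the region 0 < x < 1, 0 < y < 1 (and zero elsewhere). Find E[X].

E[X] = ∫_0^1 ∫_0^1 x × f(x,y) dy dx
= ∫_0^1 ∫_0^1 x × (\frac{3 x}{7} + \frac{5 y}{7} + \frac{3}{7}) dy dx
= \frac{15}{28}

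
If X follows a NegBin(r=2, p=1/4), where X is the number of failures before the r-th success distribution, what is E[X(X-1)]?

E[X(X-1)] = E[X² - X] = E[X²] - E[X]
E[X] = 6
E[X²] = Var(X) + (E[X])² = 24 + (6)² = 60
E[X(X-1)] = 60 - 6 = 54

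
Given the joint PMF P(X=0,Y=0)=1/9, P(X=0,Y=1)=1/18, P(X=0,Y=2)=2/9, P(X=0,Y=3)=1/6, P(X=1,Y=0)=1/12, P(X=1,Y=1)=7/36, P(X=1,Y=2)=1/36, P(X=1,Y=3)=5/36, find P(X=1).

P(X=1) = P(X=1,Y=0) + P(X=1,Y=1) + P(X=1,Y=2) + P(X=1,Y=3)
= 1/12 + 7/36 + 1/36 + 5/36
= 4/9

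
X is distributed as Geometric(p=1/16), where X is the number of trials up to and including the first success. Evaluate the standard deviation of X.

For X ~ Geometric(p=1/16), where X is the number of trials up to and including the first success:
Var(X) = 240
SD(X) = √(Var(X)) = √(240) = 4 \sqrt{15}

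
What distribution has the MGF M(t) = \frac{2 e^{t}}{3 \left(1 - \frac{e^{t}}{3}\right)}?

The MGF M(t) = \frac{2 e^{t}}{3 \left(1 - \frac{e^{t}}{3}\right)} is the standard form for the Geometric distribution.
Comparing with the known MGF formula identifies: Geometric(p=2/3), X = trial number of first success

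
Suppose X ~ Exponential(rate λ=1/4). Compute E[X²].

Using the identity E[X²] = Var(X) + (E[X])²:
E[X] = 4
Var(X) = 16
E[X²] = 16 + (4)²
= 32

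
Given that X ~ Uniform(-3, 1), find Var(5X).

For X ~ Uniform(-3, 1):
Var(X) = \frac{4}{3}
Var(5X) = (5)² × Var(X) = 25 × \frac{4}{3} = \frac{100}{3}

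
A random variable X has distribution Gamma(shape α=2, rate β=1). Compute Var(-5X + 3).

For X ~ Gamma(shape α=2, rate β=1):
Var(X) = 2
Var(-5X + 3) = (-5)² × Var(X) = 25 × 2 = 50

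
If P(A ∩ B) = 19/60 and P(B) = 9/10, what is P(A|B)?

P(A|B) = P(A ∩ B) / P(B)
= (19/60) / (9/10)
= 19/54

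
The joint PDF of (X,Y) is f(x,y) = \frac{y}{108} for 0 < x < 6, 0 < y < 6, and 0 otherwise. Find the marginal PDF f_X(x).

f_X(x) = ∫_0^6 f(x,y) dy
= ∫_0^6 \frac{y}{108} dy
= \frac{1}{6} for 0 < x < 6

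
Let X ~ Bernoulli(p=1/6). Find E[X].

For X ~ Bernoulli(p=1/6), the expected value is:
E[X] = \frac{1}{6}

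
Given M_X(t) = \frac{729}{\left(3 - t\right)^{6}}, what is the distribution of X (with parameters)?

The MGF M(t) = \frac{729}{\left(3 - t\right)^{6}} is the standard form for the Gamma distribution.
Comparing with the known MGF formula identifies: Gamma(shape α=6, rate β=3)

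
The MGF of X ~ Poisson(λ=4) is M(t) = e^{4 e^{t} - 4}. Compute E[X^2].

To find E[X^2], compute M^(2)(0):
M^(1)(t) = 4 e^{t} e^{4 e^{t} - 4}
M^(2)(t) = 16 e^{2 t} e^{4 e^{t} - 4} + 4 e^{t} e^{4 e^{t} - 4}
M^(2)(0) = 20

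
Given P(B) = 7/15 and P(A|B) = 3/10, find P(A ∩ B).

By definition, P(A|B) = P(A ∩ B) / P(B)
So P(A ∩ B) = P(A|B) × P(B)
= 3/10 × 7/15
= 7/50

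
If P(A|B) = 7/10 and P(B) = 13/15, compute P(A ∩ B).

By definition, P(A|B) = P(A ∩ B) / P(B)
So P(A ∩ B) = P(A|B) × P(B)
= 7/10 × 13/15
= 91/150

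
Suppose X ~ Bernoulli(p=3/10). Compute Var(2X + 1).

For X ~ Bernoulli(p=3/10):
Var(X) = \frac{21}{100}
Var(2X + 1) = (2)² × Var(X) = 4 × \frac{21}{100} = \frac{21}{25}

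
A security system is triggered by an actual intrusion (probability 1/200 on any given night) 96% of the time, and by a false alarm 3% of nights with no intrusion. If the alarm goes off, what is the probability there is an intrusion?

Let D = the rare event, + = positive/flagged.
P(D) = 1/200
P(+|D) = 96/100 = 24/25
P(+|D') = 3/100
P(+) = P(+|D)P(D) + P(+|D')P(D')
     = \frac{24}{25} × \frac{1}{200} + \frac{3}{100} × \frac{199}{200}
     = \frac{693}{20000}
P(D|+) = P(+|D)P(D)/P(+) = \frac{32}{231}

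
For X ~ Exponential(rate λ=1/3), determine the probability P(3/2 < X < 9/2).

P(3/2 < X < 9/2) = ∫_{3/2}^{9/2} f(x) dx
where f(x) = \frac{e^{- \frac{x}{3}}}{3}
= - \frac{1 - e}{e^{\frac{3}{2}}}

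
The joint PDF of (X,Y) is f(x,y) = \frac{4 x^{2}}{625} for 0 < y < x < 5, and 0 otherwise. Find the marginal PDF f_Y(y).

f_Y(y) = ∫_y^5 \frac{4 x^{2}}{625} dx = \frac{4}{15} - \frac{4 y^{3}}{1875}
for 0 < y < 5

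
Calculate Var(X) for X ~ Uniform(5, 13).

For X ~ Uniform(5, 13):
Var(X) = \frac{16}{3}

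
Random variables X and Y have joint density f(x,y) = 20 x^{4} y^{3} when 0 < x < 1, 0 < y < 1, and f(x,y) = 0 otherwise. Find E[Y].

E[Y] = ∫_0^1 ∫_0^1 y × f(x,y) dx dy
= \frac{4}{5}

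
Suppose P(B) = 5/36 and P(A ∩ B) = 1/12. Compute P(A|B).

P(A|B) = P(A ∩ B) / P(B)
= (1/12) / (5/36)
= 3/5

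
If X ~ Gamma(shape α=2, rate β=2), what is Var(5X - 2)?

For X ~ Gamma(shape α=2, rate β=2):
Var(X) = \frac{1}{2}
Var(5X - 2) = (5)² × Var(X) = 25 × \frac{1}{2} = \frac{25}{2}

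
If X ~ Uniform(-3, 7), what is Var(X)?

For X ~ Uniform(-3, 7):
Var(X) = \frac{25}{3}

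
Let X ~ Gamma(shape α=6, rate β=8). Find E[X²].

Using the identity E[X²] = Var(X) + (E[X])²:
E[X] = \frac{3}{4}
Var(X) = \frac{3}{32}
E[X²] = \frac{3}{32} + (\frac{3}{4})²
= \frac{21}{32}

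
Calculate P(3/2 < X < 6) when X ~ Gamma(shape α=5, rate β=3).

P(3/2 < X < 6) = ∫_{3/2}^{6} f(x) dx
where f(x) = \frac{81 x^{4} e^{- 3 x}}{8}
= - \frac{5527}{e^{18}} + \frac{6131}{128 e^{\frac{9}{2}}}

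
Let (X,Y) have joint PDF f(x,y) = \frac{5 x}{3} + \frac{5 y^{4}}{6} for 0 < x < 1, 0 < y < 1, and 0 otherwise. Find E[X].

E[X] = ∫_0^1 ∫_0^1 x × f(x,y) dy dx
= ∫_0^1 ∫_0^1 x × (\frac{5 x}{3} + \frac{5 y^{4}}{6}) dy dx
= \frac{23}{36}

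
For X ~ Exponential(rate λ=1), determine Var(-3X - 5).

For X ~ Exponential(rate λ=1):
Var(X) = 1
Var(-3X - 5) = (-3)² × Var(X) = 9 × 1 = 9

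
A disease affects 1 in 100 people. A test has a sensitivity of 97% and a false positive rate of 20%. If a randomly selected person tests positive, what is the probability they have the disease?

Let D = the rare event, + = positive/flagged.
P(D) = 1/100
P(+|D) = 97/100
P(+|D') = 20/100 = 1/5
P(+) = P(+|D)P(D) + P(+|D')P(D')
     = \frac{97}{100} × \frac{1}{100} + \frac{1}{5} × \frac{99}{100}
     = \frac{2077}{10000}
P(D|+) = P(+|D)P(D)/P(+) = \frac{97}{2077}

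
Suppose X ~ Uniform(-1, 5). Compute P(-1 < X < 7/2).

P(-1 < X < 7/2) = ∫_{-1}^{7/2} f(x) dx
where f(x) = \frac{1}{6}
= \frac{3}{4}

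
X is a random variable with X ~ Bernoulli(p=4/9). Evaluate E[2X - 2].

For X ~ Bernoulli(p=4/9):
E[X] = \frac{4}{9}
E[2X - 2] = 2 × E[X] - 2 = - \frac{10}{9}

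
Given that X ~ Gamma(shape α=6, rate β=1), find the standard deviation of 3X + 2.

For X ~ Gamma(shape α=6, rate β=1):
Var(X) = 6
SD(X) = √(Var(X)) = √(6) = \sqrt{6}
SD(3X + 2) = |3| × SD(X) = 3 × \sqrt{6} = 3 \sqrt{6}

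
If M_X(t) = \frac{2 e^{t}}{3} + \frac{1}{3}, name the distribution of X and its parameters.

The MGF M(t) = \frac{2 e^{t}}{3} + \frac{1}{3} is the standard form for the Bernoulli distribution.
Comparing with the known MGF formula identifies: Bernoulli(p=2/3)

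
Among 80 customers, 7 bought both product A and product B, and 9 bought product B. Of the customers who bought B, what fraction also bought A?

P(A ∩ B) = 7/80
P(B) = 9/80
P(A|B) = P(A ∩ B) / P(B) = (7/80) / (9/80) = 7/9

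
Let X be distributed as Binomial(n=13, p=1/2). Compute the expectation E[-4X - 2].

For X ~ Binomial(n=13, p=1/2):
E[X] = \frac{13}{2}
E[-4X - 2] = -4 × E[X] - 2 = -28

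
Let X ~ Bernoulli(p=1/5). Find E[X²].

Using the identity E[X²] = Var(X) + (E[X])²:
E[X] = \frac{1}{5}
Var(X) = \frac{4}{25}
E[X²] = \frac{4}{25} + (\frac{1}{5})²
= \frac{1}{5}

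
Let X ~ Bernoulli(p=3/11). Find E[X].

For X ~ Bernoulli(p=3/11), the expected value is:
E[X] = \frac{3}{11}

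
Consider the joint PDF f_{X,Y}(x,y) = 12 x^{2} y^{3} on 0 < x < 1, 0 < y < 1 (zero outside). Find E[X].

E[X] = ∫_0^1 ∫_0^1 x × f(x,y) dy dx
= ∫_0^1 ∫_0^1 x × (12 x^{2} y^{3}) dy dx
= \frac{3}{4}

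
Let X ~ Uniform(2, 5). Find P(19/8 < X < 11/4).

P(19/8 < X < 11/4) = ∫_{19/8}^{11/4} f(x) dx
where f(x) = \frac{1}{3}
= \frac{1}{8}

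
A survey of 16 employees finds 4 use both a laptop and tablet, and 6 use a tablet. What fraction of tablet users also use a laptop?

P(A ∩ B) = 4/16 = 1/4
P(B) = 6/16 = 3/8
P(A|B) = P(A ∩ B) / P(B) = (1/4) / (3/8) = 2/3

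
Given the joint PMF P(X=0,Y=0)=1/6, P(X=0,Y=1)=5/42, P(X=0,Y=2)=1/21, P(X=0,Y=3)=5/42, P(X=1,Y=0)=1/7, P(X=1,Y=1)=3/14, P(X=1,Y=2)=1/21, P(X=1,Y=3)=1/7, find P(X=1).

P(X=1) = P(X=1,Y=0) + P(X=1,Y=1) + P(X=1,Y=2) + P(X=1,Y=3)
= 1/7 + 3/14 + 1/21 + 1/7
= 23/42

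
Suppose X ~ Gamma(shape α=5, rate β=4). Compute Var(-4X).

For X ~ Gamma(shape α=5, rate β=4):
Var(X) = \frac{5}{16}
Var(-4X) = (-4)² × Var(X) = 16 × \frac{5}{16} = 5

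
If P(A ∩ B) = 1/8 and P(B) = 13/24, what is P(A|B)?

P(A|B) = P(A ∩ B) / P(B)
= (1/8) / (13/24)
= 3/13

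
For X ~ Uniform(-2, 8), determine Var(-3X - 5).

For X ~ Uniform(-2, 8):
Var(X) = \frac{25}{3}
Var(-3X - 5) = (-3)² × Var(X) = 9 × \frac{25}{3} = 75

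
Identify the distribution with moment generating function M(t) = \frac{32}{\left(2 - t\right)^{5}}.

The MGF M(t) = \frac{32}{\left(2 - t\right)^{5}} is the standard form for the Gamma distribution.
Comparing with the known MGF formula identifies: Gamma(shape α=5, rate β=2)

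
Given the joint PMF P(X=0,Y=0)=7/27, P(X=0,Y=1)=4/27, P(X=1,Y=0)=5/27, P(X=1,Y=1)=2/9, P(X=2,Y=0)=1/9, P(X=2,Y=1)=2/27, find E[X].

First find marginal of X:
P(X=0) = 11/27
P(X=1) = 11/27
P(X=2) = 5/27
E[X] = 0 × 11/27 + 1 × 11/27 + 2 × 5/27 = 7/9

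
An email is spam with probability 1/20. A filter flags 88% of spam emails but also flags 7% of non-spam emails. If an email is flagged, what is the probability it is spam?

Let D = the rare event, + = positive/flagged.
P(D) = 1/20
P(+|D) = 88/100 = 22/25
P(+|D') = 7/100
P(+) = P(+|D)P(D) + P(+|D')P(D')
     = \frac{22}{25} × \frac{1}{20} + \frac{7}{100} × \frac{19}{20}
     = \frac{221}{2000}
P(D|+) = P(+|D)P(D)/P(+) = \frac{88}{221}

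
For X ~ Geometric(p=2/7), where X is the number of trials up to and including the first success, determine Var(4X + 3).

For X ~ Geometric(p=2/7), where X is the number of trials up to and including the first success:
Var(X) = \frac{35}{4}
Var(4X + 3) = (4)² × Var(X) = 16 × \frac{35}{4} = 140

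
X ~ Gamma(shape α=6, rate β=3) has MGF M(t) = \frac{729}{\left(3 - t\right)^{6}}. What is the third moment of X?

To find E[X^3], compute M^(3)(0):
M^(1)(t) = \frac{4374}{\left(3 - t\right)^{7}}
M^(2)(t) = \frac{30618}{\left(3 - t\right)^{8}}
M^(3)(t) = \frac{244944}{\left(3 - t\right)^{9}}
M^(3)(0) = \frac{112}{9}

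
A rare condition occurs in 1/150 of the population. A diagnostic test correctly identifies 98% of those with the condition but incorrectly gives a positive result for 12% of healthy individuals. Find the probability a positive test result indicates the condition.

Let D = the rare event, + = positive/flagged.
P(D) = 1/150
P(+|D) = 98/100 = 49/50
P(+|D') = 12/100 = 3/25
P(+) = P(+|D)P(D) + P(+|D')P(D')
     = \frac{49}{50} × \frac{1}{150} + \frac{3}{25} × \frac{149}{150}
     = \frac{943}{7500}
P(D|+) = P(+|D)P(D)/P(+) = \frac{49}{943}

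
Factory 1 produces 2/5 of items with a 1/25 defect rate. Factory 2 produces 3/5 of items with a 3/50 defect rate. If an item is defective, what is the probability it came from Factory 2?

Using Bayes' theorem:
P(F1) = 2/5, P(D|F1) = 1/25
P(F2) = 3/5, P(D|F2) = 3/50
P(D) = P(D|F1)P(F1) + P(D|F2)P(F2)
     = \frac{13}{250}
P(F2|D) = P(D|F2)P(F2) / P(D)
= \frac{9}{13}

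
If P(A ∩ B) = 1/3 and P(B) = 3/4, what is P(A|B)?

P(A|B) = P(A ∩ B) / P(B)
= (1/3) / (3/4)
= 4/9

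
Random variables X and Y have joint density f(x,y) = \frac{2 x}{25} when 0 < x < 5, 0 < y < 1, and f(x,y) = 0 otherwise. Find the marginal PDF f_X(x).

f_X(x) = ∫_0^1 f(x,y) dy
= ∫_0^1 \frac{2 x}{25} dy
= \frac{2 x}{25} for 0 < x < 5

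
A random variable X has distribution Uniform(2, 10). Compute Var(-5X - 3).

For X ~ Uniform(2, 10):
Var(X) = \frac{16}{3}
Var(-5X - 3) = (-5)² × Var(X) = 25 × \frac{16}{3} = \frac{400}{3}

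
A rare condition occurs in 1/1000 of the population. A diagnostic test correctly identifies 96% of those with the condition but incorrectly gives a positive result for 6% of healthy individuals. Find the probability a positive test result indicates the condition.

Let D = the rare event, + = positive/flagged.
P(D) = 1/1000
P(+|D) = 96/100 = 24/25
P(+|D') = 6/100 = 3/50
P(+) = P(+|D)P(D) + P(+|D')P(D')
     = \frac{24}{25} × \frac{1}{1000} + \frac{3}{50} × \frac{999}{1000}
     = \frac{609}{10000}
P(D|+) = P(+|D)P(D)/P(+) = \frac{16}{1015}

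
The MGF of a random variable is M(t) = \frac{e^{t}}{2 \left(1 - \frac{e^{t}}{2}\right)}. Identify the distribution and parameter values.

The MGF M(t) = \frac{e^{t}}{2 \left(1 - \frac{e^{t}}{2}\right)} is the standard form for the Geometric distribution.
Comparing with the known MGF formula identifies: Geometric(p=1/2), X = trial number of first success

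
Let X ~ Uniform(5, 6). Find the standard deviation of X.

For X ~ Uniform(5, 6):
Var(X) = \frac{1}{12}
SD(X) = √(Var(X)) = √(\frac{1}{12}) = \frac{\sqrt{3}}{6}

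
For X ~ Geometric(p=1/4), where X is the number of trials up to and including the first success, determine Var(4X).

For X ~ Geometric(p=1/4), where X is the number of trials up to and including the first success:
Var(X) = 12
Var(4X) = (4)² × Var(X) = 16 × 12 = 192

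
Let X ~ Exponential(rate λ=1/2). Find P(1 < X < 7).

P(1 < X < 7) = ∫_{1}^{7} f(x) dx
where f(x) = \frac{e^{- \frac{x}{2}}}{2}
= - \frac{1 - e^{3}}{e^{\frac{7}{2}}}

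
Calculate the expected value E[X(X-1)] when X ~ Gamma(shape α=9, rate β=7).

E[X(X-1)] = E[X² - X] = E[X²] - E[X]
E[X] = \frac{9}{7}
E[X²] = Var(X) + (E[X])² = \frac{9}{49} + (\frac{9}{7})² = \frac{90}{49}
E[X(X-1)] = \frac{90}{49} - \frac{9}{7} = \frac{27}{49}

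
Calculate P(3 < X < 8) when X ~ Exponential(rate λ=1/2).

P(3 < X < 8) = ∫_{3}^{8} f(x) dx
where f(x) = \frac{e^{- \frac{x}{2}}}{2}
= - \frac{1}{e^{4}} + e^{- \frac{3}{2}}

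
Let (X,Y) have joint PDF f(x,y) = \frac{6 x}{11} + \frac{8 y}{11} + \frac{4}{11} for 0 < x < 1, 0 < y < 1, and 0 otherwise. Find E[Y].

E[Y] = ∫_0^1 ∫_0^1 y × f(x,y) dx dy
= \frac{37}{66}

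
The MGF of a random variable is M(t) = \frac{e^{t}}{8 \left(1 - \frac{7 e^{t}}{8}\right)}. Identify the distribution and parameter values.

The MGF M(t) = \frac{e^{t}}{8 \left(1 - \frac{7 e^{t}}{8}\right)} is the standard form for the Geometric distribution.
Comparing with the known MGF formula identifies: Geometric(p=1/8), X = trial number of first success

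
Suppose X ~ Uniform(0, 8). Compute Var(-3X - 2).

For X ~ Uniform(0, 8):
Var(X) = \frac{16}{3}
Var(-3X - 2) = (-3)² × Var(X) = 9 × \frac{16}{3} = 48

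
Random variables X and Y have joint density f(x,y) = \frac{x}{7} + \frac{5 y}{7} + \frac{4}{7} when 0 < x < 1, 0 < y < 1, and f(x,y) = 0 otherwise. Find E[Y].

E[Y] = ∫_0^1 ∫_0^1 y × f(x,y) dx dy
= \frac{47}{84}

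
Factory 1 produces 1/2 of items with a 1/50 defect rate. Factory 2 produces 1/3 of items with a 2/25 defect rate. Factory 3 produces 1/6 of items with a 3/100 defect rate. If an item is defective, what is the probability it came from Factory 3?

Using Bayes' theorem:
P(F1) = 1/2, P(D|F1) = 1/50
P(F2) = 1/3, P(D|F2) = 2/25
P(F3) = 1/6, P(D|F3) = 3/100
P(D) = P(D|F1)P(F1) + P(D|F2)P(F2) + P(D|F3)P(F3)
     = \frac{1}{24}
P(F3|D) = P(D|F3)P(F3) / P(D)
= \frac{3}{25}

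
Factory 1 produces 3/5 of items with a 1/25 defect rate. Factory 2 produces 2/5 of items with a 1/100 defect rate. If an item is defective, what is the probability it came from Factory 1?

Using Bayes' theorem:
P(F1) = 3/5, P(D|F1) = 1/25
P(F2) = 2/5, P(D|F2) = 1/100
P(D) = P(D|F1)P(F1) + P(D|F2)P(F2)
     = \frac{7}{250}
P(F1|D) = P(D|F1)P(F1) / P(D)
= \frac{6}{7}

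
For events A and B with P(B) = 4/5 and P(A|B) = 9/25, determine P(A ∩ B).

By definition, P(A|B) = P(A ∩ B) / P(B)
So P(A ∩ B) = P(A|B) × P(B)
= 9/25 × 4/5
= 36/125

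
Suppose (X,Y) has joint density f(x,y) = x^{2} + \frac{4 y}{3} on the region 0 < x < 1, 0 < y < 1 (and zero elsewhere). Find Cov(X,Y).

E[XY] = ∫∫ xy × f(x,y) dx dy = \frac{25}{72}
E[X] = \frac{7}{12}
E[Y] = \frac{11}{18}
Cov(X,Y) = E[XY] - E[X]E[Y] = - \frac{1}{108}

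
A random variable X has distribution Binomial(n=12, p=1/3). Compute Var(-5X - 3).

For X ~ Binomial(n=12, p=1/3):
Var(X) = \frac{8}{3}
Var(-5X - 3) = (-5)² × Var(X) = 25 × \frac{8}{3} = \frac{200}{3}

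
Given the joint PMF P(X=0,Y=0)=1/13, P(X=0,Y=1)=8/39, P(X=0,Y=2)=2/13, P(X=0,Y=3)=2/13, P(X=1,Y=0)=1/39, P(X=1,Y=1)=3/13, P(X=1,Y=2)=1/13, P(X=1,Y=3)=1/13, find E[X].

First find marginal of X:
P(X=0) = 23/39
P(X=1) = 16/39
E[X] = 0 × 23/39 + 1 × 16/39 = 16/39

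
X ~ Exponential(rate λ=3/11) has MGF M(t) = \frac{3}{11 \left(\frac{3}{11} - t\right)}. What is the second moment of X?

To find E[X^2], compute M^(2)(0):
M^(1)(t) = \frac{3}{11 \left(\frac{3}{11} - t\right)^{2}}
M^(2)(t) = \frac{6}{11 \left(\frac{3}{11} - t\right)^{3}}
M^(2)(0) = \frac{242}{9}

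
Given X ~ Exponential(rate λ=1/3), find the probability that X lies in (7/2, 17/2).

P(7/2 < X < 17/2) = ∫_{7/2}^{17/2} f(x) dx
where f(x) = \frac{e^{- \frac{x}{3}}}{3}
= - \frac{1 - e^{\frac{5}{3}}}{e^{\frac{17}{6}}}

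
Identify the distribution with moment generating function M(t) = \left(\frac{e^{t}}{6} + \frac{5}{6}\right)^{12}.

The MGF M(t) = \left(\frac{e^{t}}{6} + \frac{5}{6}\right)^{12} is the standard form for the Binomial distribution.
Comparing with the known MGF formula identifies: Binomial(n=12, p=1/6)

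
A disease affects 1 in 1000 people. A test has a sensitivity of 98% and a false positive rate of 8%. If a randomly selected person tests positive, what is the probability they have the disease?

Let D = the rare event, + = positive/flagged.
P(D) = 1/1000
P(+|D) = 98/100 = 49/50
P(+|D') = 8/100 = 2/25
P(+) = P(+|D)P(D) + P(+|D')P(D')
     = \frac{49}{50} × \frac{1}{1000} + \frac{2}{25} × \frac{999}{1000}
     = \frac{809}{10000}
P(D|+) = P(+|D)P(D)/P(+) = \frac{49}{4045}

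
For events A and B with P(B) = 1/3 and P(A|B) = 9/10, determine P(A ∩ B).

By definition, P(A|B) = P(A ∩ B) / P(B)
So P(A ∩ B) = P(A|B) × P(B)
= 9/10 × 1/3
= 3/10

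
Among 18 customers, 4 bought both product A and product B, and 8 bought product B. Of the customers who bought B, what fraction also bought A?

P(A ∩ B) = 4/18 = 2/9
P(B) = 8/18 = 4/9
P(A|B) = P(A ∩ B) / P(B) = (2/9) / (4/9) = 1/2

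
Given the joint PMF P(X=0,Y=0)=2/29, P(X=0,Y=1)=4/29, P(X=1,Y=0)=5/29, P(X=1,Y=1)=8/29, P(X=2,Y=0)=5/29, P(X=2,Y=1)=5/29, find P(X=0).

P(X=0) = P(X=0,Y=0) + P(X=0,Y=1)
= 2/29 + 4/29
= 6/29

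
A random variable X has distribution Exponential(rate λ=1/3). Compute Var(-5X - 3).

For X ~ Exponential(rate λ=1/3):
Var(X) = 9
Var(-5X - 3) = (-5)² × Var(X) = 25 × 9 = 225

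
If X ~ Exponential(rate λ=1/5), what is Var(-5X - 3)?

For X ~ Exponential(rate λ=1/5):
Var(X) = 25
Var(-5X - 3) = (-5)² × Var(X) = 25 × 25 = 625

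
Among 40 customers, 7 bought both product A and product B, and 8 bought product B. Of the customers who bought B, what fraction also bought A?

P(A ∩ B) = 7/40
P(B) = 8/40 = 1/5
P(A|B) = P(A ∩ B) / P(B) = (7/40) / (1/5) = 7/8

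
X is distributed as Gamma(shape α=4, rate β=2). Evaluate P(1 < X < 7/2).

P(1 < X < 7/2) = ∫_{1}^{7/2} f(x) dx
where f(x) = \frac{8 x^{3} e^{- 2 x}}{3}
= \frac{-269 + 19 e^{5}}{3 e^{7}}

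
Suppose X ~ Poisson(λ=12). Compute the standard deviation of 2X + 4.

For X ~ Poisson(λ=12):
Var(X) = 12
SD(X) = √(Var(X)) = √(12) = 2 \sqrt{3}
SD(2X + 4) = |2| × SD(X) = 2 × 2 \sqrt{3} = 4 \sqrt{3}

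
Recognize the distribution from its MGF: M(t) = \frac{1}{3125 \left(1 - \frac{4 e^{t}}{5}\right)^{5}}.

The MGF M(t) = \frac{1}{3125 \left(1 - \frac{4 e^{t}}{5}\right)^{5}} is the standard form for the NegativeBinomial distribution.
Comparing with the known MGF formula identifies: NegBin(r=5, p=1/5), X = failures before r-th success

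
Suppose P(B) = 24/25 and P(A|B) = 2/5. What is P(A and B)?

By definition, P(A|B) = P(A ∩ B) / P(B)
So P(A ∩ B) = P(A|B) × P(B)
= 2/5 × 24/25
= 48/125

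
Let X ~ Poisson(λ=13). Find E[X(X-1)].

E[X(X-1)] = E[X² - X] = E[X²] - E[X]
E[X] = 13
E[X²] = Var(X) + (E[X])² = 13 + (13)² = 182
E[X(X-1)] = 182 - 13 = 169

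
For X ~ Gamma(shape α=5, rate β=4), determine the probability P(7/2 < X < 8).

P(7/2 < X < 8) = ∫_{7/2}^{8} f(x) dx
where f(x) = \frac{128 x^{4} e^{- 4 x}}{3}
= \frac{-49697 + 2171 e^{18}}{e^{32}}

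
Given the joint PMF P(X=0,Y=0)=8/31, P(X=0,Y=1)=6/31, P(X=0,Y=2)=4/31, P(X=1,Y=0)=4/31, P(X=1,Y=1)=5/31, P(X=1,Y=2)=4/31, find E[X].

First find marginal of X:
P(X=0) = 18/31
P(X=1) = 13/31
E[X] = 0 × 18/31 + 1 × 13/31 = 13/31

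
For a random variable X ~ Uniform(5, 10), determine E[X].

For X ~ Uniform(5, 10), the expected value is:
E[X] = \frac{15}{2}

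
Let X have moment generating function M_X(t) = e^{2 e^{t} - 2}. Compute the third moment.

To find E[X^3], compute M^(3)(0):
M^(1)(t) = 2 e^{t} e^{2 e^{t} - 2}
M^(2)(t) = 4 e^{2 t} e^{2 e^{t} - 2} + 2 e^{t} e^{2 e^{t} - 2}
M^(3)(t) = 8 e^{3 t} e^{2 e^{t} - 2} + 12 e^{2 t} e^{2 e^{t} - 2} + 2 e^{t} e^{2 e^{t} - 2}
M^(3)(0) = 22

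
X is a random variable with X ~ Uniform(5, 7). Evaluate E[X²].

Using the identity E[X²] = Var(X) + (E[X])²:
E[X] = 6
Var(X) = \frac{1}{3}
E[X²] = \frac{1}{3} + (6)²
= \frac{109}{3}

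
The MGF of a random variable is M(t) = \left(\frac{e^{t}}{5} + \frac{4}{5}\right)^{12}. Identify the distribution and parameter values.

The MGF M(t) = \left(\frac{e^{t}}{5} + \frac{4}{5}\right)^{12} is the standard form for the Binomial distribution.
Comparing with the known MGF formula identifies: Binomial(n=12, p=1/5)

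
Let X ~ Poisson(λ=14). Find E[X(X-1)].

E[X(X-1)] = E[X² - X] = E[X²] - E[X]
E[X] = 14
E[X²] = Var(X) + (E[X])² = 14 + (14)² = 210
E[X(X-1)] = 210 - 14 = 196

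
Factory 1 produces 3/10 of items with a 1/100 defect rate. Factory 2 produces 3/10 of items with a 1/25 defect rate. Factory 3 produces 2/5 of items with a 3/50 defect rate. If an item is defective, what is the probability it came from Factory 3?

Using Bayes' theorem:
P(F1) = 3/10, P(D|F1) = 1/100
P(F2) = 3/10, P(D|F2) = 1/25
P(F3) = 2/5, P(D|F3) = 3/50
P(D) = P(D|F1)P(F1) + P(D|F2)P(F2) + P(D|F3)P(F3)
     = \frac{39}{1000}
P(F3|D) = P(D|F3)P(F3) / P(D)
= \frac{8}{13}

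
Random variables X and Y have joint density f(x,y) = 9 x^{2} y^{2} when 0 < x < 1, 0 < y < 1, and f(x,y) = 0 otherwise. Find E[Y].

E[Y] = ∫_0^1 ∫_0^1 y × f(x,y) dx dy
= \frac{3}{4}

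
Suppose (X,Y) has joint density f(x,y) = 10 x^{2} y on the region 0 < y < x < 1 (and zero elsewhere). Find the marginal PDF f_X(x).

f_X(x) = ∫_0^x 10 x^{2} y dy = 5 x^{4}
for 0 < x < 1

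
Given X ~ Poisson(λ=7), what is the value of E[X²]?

Using the identity E[X²] = Var(X) + (E[X])²:
E[X] = 7
Var(X) = 7
E[X²] = 7 + (7)²
= 56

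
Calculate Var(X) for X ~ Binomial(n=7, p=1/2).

For X ~ Binomial(n=7, p=1/2):
Var(X) = \frac{7}{4}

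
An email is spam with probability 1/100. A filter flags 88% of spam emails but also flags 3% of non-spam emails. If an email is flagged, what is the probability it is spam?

Let D = the rare event, + = positive/flagged.
P(D) = 1/100
P(+|D) = 88/100 = 22/25
P(+|D') = 3/100
P(+) = P(+|D)P(D) + P(+|D')P(D')
     = \frac{22}{25} × \frac{1}{100} + \frac{3}{100} × \frac{99}{100}
     = \frac{77}{2000}
P(D|+) = P(+|D)P(D)/P(+) = \frac{8}{35}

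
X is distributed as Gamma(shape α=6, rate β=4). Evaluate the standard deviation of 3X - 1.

For X ~ Gamma(shape α=6, rate β=4):
Var(X) = \frac{3}{8}
SD(X) = √(Var(X)) = √(\frac{3}{8}) = \frac{\sqrt{6}}{4}
SD(3X - 1) = |3| × SD(X) = 3 × \frac{\sqrt{6}}{4} = \frac{3 \sqrt{6}}{4}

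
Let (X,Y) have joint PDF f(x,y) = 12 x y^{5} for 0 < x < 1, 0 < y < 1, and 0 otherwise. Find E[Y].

E[Y] = ∫_0^1 ∫_0^1 y × f(x,y) dx dy
= \frac{6}{7}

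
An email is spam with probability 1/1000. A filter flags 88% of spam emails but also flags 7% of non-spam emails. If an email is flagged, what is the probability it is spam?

Let D = the rare event, + = positive/flagged.
P(D) = 1/1000
P(+|D) = 88/100 = 22/25
P(+|D') = 7/100
P(+) = P(+|D)P(D) + P(+|D')P(D')
     = \frac{22}{25} × \frac{1}{1000} + \frac{7}{100} × \frac{999}{1000}
     = \frac{7081}{100000}
P(D|+) = P(+|D)P(D)/P(+) = \frac{88}{7081}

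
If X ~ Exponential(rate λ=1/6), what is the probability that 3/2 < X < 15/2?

P(3/2 < X < 15/2) = ∫_{3/2}^{15/2} f(x) dx
where f(x) = \frac{e^{- \frac{x}{6}}}{6}
= - \frac{1 - e}{e^{\frac{5}{4}}}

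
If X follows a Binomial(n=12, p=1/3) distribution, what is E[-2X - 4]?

For X ~ Binomial(n=12, p=1/3):
E[X] = 4
E[-2X - 4] = -2 × E[X] - 4 = -12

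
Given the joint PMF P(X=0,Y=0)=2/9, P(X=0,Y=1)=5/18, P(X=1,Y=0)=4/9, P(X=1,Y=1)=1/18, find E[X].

First find marginal of X:
P(X=0) = 1/2
P(X=1) = 1/2
E[X] = 0 × 1/2 + 1 × 1/2 = 1/2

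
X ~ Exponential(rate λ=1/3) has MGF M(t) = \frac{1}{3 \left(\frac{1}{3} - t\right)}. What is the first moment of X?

To find E[X], compute M^(1)(0):
M^(1)(t) = \frac{1}{3 \left(\frac{1}{3} - t\right)^{2}}
M^(1)(0) = 3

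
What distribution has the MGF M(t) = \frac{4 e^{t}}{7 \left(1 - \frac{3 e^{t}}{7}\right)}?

The MGF M(t) = \frac{4 e^{t}}{7 \left(1 - \frac{3 e^{t}}{7}\right)} is the standard form for the Geometric distribution.
Comparing with the known MGF formula identifies: Geometric(p=4/7), X = trial number of first success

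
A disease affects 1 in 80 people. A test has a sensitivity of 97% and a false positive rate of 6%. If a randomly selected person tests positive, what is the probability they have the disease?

Let D = the rare event, + = positive/flagged.
P(D) = 1/80
P(+|D) = 97/100
P(+|D') = 6/100 = 3/50
P(+) = P(+|D)P(D) + P(+|D')P(D')
     = \frac{97}{100} × \frac{1}{80} + \frac{3}{50} × \frac{79}{80}
     = \frac{571}{8000}
P(D|+) = P(+|D)P(D)/P(+) = \frac{97}{571}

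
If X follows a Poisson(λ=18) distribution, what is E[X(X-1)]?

E[X(X-1)] = E[X² - X] = E[X²] - E[X]
E[X] = 18
E[X²] = Var(X) + (E[X])² = 18 + (18)² = 342
E[X(X-1)] = 342 - 18 = 324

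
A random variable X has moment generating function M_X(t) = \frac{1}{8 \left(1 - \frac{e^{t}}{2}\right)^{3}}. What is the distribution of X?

The MGF M(t) = \frac{1}{8 \left(1 - \frac{e^{t}}{2}\right)^{3}} is the standard form for the NegativeBinomial distribution.
Comparing with the known MGF formula identifies: NegBin(r=3, p=1/2), X = failures before r-th success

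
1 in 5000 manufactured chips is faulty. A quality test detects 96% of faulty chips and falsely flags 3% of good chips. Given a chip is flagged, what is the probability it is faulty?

Let D = the rare event, + = positive/flagged.
P(D) = 1/5000
P(+|D) = 96/100 = 24/25
P(+|D') = 3/100
P(+) = P(+|D)P(D) + P(+|D')P(D')
     = \frac{24}{25} × \frac{1}{5000} + \frac{3}{100} × \frac{4999}{5000}
     = \frac{15093}{500000}
P(D|+) = P(+|D)P(D)/P(+) = \frac{32}{5031}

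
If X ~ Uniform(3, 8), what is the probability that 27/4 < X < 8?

P(27/4 < X < 8) = ∫_{27/4}^{8} f(x) dx
where f(x) = \frac{1}{5}
= \frac{1}{4}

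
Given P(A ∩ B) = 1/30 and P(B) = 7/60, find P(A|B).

P(A|B) = P(A ∩ B) / P(B)
= (1/30) / (7/60)
= 2/7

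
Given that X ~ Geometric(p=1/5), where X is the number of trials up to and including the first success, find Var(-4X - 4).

For X ~ Geometric(p=1/5), where X is the number of trials up to and including the first success:
Var(X) = 20
Var(-4X - 4) = (-4)² × Var(X) = 16 × 20 = 320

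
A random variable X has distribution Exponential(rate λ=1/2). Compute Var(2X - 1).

For X ~ Exponential(rate λ=1/2):
Var(X) = 4
Var(2X - 1) = (2)² × Var(X) = 4 × 4 = 16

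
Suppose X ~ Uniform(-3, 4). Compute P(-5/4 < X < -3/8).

P(-5/4 < X < -3/8) = ∫_{-5/4}^{-3/8} f(x) dx
where f(x) = \frac{1}{7}
= \frac{1}{8}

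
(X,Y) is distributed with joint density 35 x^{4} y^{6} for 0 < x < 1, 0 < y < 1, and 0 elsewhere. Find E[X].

E[X] = ∫_0^1 ∫_0^1 x × f(x,y) dy dx
= ∫_0^1 ∫_0^1 x × (35 x^{4} y^{6}) dy dx
= \frac{5}{6}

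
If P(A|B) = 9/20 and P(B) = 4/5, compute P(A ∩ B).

By definition, P(A|B) = P(A ∩ B) / P(B)
So P(A ∩ B) = P(A|B) × P(B)
= 9/20 × 4/5
= 9/25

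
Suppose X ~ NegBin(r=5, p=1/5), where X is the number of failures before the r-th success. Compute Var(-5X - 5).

For X ~ NegBin(r=5, p=1/5), where X is the number of failures before the r-th success:
Var(X) = 100
Var(-5X - 5) = (-5)² × Var(X) = 25 × 100 = 2500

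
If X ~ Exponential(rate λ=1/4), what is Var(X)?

For X ~ Exponential(rate λ=1/4):
Var(X) = 16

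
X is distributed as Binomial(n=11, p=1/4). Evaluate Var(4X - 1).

For X ~ Binomial(n=11, p=1/4):
Var(X) = \frac{33}{16}
Var(4X - 1) = (4)² × Var(X) = 16 × \frac{33}{16} = 33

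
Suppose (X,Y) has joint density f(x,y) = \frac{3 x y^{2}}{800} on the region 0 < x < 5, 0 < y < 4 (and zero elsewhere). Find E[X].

f_X(x) = ∫_0^4 \frac{3 x y^{2}}{800} dy = \frac{2 x}{25}
E[X] = ∫_0^5 x × (\frac{2 x}{25}) dx = \frac{10}{3}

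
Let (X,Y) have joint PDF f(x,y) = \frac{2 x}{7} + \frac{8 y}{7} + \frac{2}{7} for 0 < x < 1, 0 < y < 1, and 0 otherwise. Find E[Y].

E[Y] = ∫_0^1 ∫_0^1 y × f(x,y) dx dy
= \frac{25}{42}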